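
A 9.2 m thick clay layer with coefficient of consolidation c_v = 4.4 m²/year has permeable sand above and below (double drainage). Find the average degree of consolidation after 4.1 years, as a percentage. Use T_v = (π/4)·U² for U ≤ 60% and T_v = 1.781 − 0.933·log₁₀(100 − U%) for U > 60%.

U ≈ 90.1 %

Drainage path length: H_d = H/2 = 4.6 m (double drainage).
T_v = c_v·t/H_d² = 4.4×4.1/4.6² = 0.85255.
T_v = 0.85255 corresponds to the U > 60% branch:
U = 1 − 10^((1.781 − T_v)/0.933)/100 = 0.9011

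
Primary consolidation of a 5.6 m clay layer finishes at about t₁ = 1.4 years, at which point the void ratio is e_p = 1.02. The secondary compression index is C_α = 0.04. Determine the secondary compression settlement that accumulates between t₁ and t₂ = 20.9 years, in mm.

S_s ≈ 130 mm

Secondary compression: S_s = C_α·H/(1+e_p)·log₁₀(t₂/t₁)
S_s = 0.04×5.6/(1+1.02)×log₁₀(20.9/1.4)
    = 0.1109 × 1.174 = 0.1302 m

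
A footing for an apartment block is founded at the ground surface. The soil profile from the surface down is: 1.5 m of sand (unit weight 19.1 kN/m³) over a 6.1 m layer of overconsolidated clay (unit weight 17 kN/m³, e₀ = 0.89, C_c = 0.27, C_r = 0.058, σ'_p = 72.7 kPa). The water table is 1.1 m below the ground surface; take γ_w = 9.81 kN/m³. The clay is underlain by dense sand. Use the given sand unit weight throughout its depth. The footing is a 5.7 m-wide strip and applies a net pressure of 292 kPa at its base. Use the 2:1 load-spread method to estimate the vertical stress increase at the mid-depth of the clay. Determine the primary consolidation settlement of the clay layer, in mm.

Mid-depth of clay below the ground surface: z = 1.5 + 6.1/2 = 4.55 m.
Total vertical stress at mid-clay: σ_v = 19.1×1.5 + 17×3.05 = 80.5 kPa.
Pore pressure: u = 9.81×(4.55 − 1.1) = 33.845 kPa.
Initial effective stress: σ'_0 = σ_v − u = 80.5 − 33.845 = 46.655 kPa.
Stress increase at mid-clay by the 2:1 spreading method:
Δσ = qB/(B+z) = 292×5.7/(5.7+4.55) = 162.38 kPa
Final effective stress: σ'_f = 46.655 + 162.38 = 209.03 kPa.
σ'_f = 209.03 > σ'_p = 72.7 kPa, so the stress path crosses the preconsolidation pressure — recompression up to σ'_p, then virgin compression beyond:
S_c = H/(1+e₀)·[C_r·log₁₀(σ'_p/σ'_0) + C_c·log₁₀(σ'_f/σ'_p)]
    = 6.1/1.89 × [0.058×log₁₀(72.7/46.655) + 0.27×log₁₀(209.03/72.7)]
    = 3.2275 × [0.011173 + 0.12384] = 0.4358 m

S_c ≈ 436 mm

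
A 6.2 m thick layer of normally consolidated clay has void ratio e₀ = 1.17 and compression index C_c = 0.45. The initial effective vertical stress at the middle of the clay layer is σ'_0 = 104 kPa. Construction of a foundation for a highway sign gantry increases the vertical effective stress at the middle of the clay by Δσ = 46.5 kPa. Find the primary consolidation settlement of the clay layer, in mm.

Final effective stress: σ'_f = σ'_0 + Δσ = 104 + 46.5 = 150.5 kPa.
Normally consolidated clay, so the full stress increment lies on the virgin compression line:
S_c = C_c·H/(1+e₀)·log₁₀(σ'_f/σ'_0) = 0.45×6.2/(1+1.17)×log₁₀(150.5/104)
    = 1.2857 × 0.1605 = 0.2064 m

S_c ≈ 206 mm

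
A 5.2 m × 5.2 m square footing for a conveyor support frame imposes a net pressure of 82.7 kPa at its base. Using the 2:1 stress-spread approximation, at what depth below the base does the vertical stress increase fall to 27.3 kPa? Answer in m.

z ≈ 3.85 m

2:1 spreading — at depth z the loaded area has grown by z in each plan dimension:
qB²/(B+z)² = Δσ_z ⇒ z = B(√(q/Δσ_z) − 1) = 5.2×(√(82.7/27.3) − 1) = 3.851 m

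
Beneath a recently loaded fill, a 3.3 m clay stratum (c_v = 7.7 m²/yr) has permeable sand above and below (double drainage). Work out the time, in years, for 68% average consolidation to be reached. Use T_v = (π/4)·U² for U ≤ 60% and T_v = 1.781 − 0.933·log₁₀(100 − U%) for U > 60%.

Drainage path length: H_d = H/2 = 1.65 m (double drainage).
U > 60%: T_v = 1.781 − 0.933·log₁₀(100 − 68) = 0.3767.
t = T_v·H_d²/c_v = 0.3767×1.65²/7.7 = 0.1332 years.

t ≈ 0.133 years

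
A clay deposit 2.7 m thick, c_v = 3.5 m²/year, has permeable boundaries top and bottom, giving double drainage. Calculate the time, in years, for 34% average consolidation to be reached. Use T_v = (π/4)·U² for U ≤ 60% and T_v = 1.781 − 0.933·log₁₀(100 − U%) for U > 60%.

t ≈ 0.0473 years

Drainage path length: H_d = H/2 = 1.35 m (double drainage).
U ≤ 60%: T_v = (π/4)·U² = (π/4)×0.34² = 0.090792.
t = T_v·H_d²/c_v = 0.090792×1.35²/3.5 = 0.04728 years.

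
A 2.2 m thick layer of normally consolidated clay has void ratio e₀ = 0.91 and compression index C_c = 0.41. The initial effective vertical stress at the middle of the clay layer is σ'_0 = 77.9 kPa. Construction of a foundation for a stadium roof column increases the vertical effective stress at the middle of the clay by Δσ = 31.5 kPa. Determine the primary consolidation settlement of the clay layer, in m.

S_c ≈ 0.0696 m

Final effective stress: σ'_f = σ'_0 + Δσ = 77.9 + 31.5 = 109.4 kPa.
Normally consolidated clay, so the full stress increment lies on the virgin compression line:
S_c = C_c·H/(1+e₀)·log₁₀(σ'_f/σ'_0) = 0.41×2.2/(1+0.91)×log₁₀(109.4/77.9)
    = 0.47225 × 0.14748 = 0.06965 m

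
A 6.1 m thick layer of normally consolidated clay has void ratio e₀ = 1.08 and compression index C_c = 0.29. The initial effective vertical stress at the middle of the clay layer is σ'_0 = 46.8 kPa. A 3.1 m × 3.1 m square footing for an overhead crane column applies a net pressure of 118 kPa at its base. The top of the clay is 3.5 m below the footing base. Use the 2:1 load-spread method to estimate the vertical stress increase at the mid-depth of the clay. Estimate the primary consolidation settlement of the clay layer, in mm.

Mid-depth of clay below the footing base: z = 3.5 + 6.1/2 = 6.55 m.
Stress increase at mid-clay by the 2:1 spreading method:
Δσ = qBL/((B+z)(L+z)) = 118×3.1×3.1/((3.1+6.55)(3.1+6.55)) = 12.177 kPa
Final effective stress: σ'_f = σ'_0 + Δσ = 46.8 + 12.177 = 58.977 kPa.
Normally consolidated clay, so the full stress increment lies on the virgin compression line:
S_c = C_c·H/(1+e₀)·log₁₀(σ'_f/σ'_0) = 0.29×6.1/(1+1.08)×log₁₀(58.977/46.8)
    = 0.85048 × 0.10044 = 0.08542 m

S_c ≈ 85.4 mm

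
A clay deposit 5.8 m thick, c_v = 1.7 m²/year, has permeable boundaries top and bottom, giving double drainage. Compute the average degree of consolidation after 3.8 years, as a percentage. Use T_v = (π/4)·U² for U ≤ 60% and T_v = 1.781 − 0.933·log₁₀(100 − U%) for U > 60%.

Drainage path length: H_d = H/2 = 2.9 m (double drainage).
T_v = c_v·t/H_d² = 1.7×3.8/2.9² = 0.76813.
T_v = 0.76813 corresponds to the U > 60% branch:
U = 1 − 10^((1.781 − T_v)/0.933)/100 = 0.8782

U ≈ 87.8 %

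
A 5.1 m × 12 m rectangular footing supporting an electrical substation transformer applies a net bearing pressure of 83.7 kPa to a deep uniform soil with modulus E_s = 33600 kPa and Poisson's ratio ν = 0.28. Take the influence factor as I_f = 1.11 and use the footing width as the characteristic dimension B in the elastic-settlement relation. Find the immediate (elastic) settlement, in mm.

S_e ≈ 13 mm

Immediate (elastic) settlement: S_e = q·B·(1−ν²)/E_s · I_f.
S_e = 83.7 × 5.1 × (1 − 0.28²) / 33600 × 1.11
    = 83.7 × 5.1 × 0.9216 / 33600 × 1.11
    = 0.013 m = 13 mm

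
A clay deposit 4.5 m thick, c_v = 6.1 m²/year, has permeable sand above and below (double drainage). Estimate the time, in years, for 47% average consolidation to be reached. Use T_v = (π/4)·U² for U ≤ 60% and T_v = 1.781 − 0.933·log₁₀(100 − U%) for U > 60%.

t ≈ 0.144 years

Drainage path length: H_d = H/2 = 2.25 m (double drainage).
U ≤ 60%: T_v = (π/4)·U² = (π/4)×0.47² = 0.17349.
t = T_v·H_d²/c_v = 0.17349×2.25²/6.1 = 0.144 years.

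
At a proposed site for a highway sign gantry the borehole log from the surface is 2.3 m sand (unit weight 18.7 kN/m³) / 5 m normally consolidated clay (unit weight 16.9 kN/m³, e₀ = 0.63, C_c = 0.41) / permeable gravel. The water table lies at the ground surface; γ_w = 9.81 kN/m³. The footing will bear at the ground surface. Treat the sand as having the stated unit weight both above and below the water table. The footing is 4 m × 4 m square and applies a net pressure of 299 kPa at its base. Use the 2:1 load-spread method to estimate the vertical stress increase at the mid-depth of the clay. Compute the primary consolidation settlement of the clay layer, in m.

Mid-depth of clay below the ground surface: z = 2.3 + 5/2 = 4.8 m.
Total vertical stress at mid-clay: σ_v = 18.7×2.3 + 16.9×2.5 = 85.26 kPa.
Pore pressure: u = 9.81×(4.8 − 0) = 47.088 kPa.
Initial effective stress: σ'_0 = σ_v − u = 85.26 − 47.088 = 38.172 kPa.
Stress increase at mid-clay by the 2:1 spreading method:
Δσ = qBL/((B+z)(L+z)) = 299×4×4/((4+4.8)(4+4.8)) = 61.777 kPa
Final effective stress: σ'_f = σ'_0 + Δσ = 38.172 + 61.777 = 99.949 kPa.
Normally consolidated clay, so the full stress increment lies on the virgin compression line:
S_c = C_c·H/(1+e₀)·log₁₀(σ'_f/σ'_0) = 0.41×5/(1+0.63)×log₁₀(99.949/38.172)
    = 1.2577 × 0.41803 = 0.5258 m

S_c ≈ 0.526 m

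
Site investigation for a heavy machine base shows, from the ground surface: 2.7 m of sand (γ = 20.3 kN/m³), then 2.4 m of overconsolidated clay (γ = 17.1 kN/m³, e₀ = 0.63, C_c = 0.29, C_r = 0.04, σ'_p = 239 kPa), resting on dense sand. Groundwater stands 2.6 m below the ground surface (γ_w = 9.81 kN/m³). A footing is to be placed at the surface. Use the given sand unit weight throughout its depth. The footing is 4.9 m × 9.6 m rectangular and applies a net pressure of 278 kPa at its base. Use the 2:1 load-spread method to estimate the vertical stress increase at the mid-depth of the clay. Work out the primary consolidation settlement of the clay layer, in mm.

S_c ≈ 26 mm

Mid-depth of clay below the ground surface: z = 2.7 + 2.4/2 = 3.9 m.
Total vertical stress at mid-clay: σ_v = 20.3×2.7 + 17.1×1.2 = 75.33 kPa.
Pore pressure: u = 9.81×(3.9 − 2.6) = 12.753 kPa.
Initial effective stress: σ'_0 = σ_v − u = 75.33 − 12.753 = 62.577 kPa.
Stress increase at mid-clay by the 2:1 spreading method:
Δσ = qBL/((B+z)(L+z)) = 278×4.9×9.6/((4.9+3.9)(9.6+3.9)) = 110.08 kPa
Final effective stress: σ'_f = 62.577 + 110.08 = 172.66 kPa.
σ'_f = 172.66 ≤ σ'_p = 239 kPa, so the clay remains overconsolidated and only the recompression index applies:
S_c = C_r·H/(1+e₀)·log₁₀(σ'_f/σ'_0) = 0.04×2.4/1.63×log₁₀(172.66/62.577)
    = 0.058896 × 0.44078 = 0.02596 m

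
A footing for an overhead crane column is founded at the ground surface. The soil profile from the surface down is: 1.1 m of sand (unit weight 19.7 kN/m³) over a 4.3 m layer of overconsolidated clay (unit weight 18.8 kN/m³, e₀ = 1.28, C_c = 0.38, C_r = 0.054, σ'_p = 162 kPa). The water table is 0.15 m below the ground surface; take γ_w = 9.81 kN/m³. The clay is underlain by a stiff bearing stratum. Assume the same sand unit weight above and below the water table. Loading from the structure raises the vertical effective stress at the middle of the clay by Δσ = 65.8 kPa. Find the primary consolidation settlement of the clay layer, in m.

S_c ≈ 0.0497 m

Mid-depth of clay below the ground surface: z = 1.1 + 4.3/2 = 3.25 m.
Total vertical stress at mid-clay: σ_v = 19.7×1.1 + 18.8×2.15 = 62.09 kPa.
Pore pressure: u = 9.81×(3.25 − 0.15) = 30.411 kPa.
Initial effective stress: σ'_0 = σ_v − u = 62.09 − 30.411 = 31.679 kPa.
Final effective stress: σ'_f = 31.679 + 65.8 = 97.479 kPa.
σ'_f = 97.479 ≤ σ'_p = 162 kPa, so the clay remains overconsolidated and only the recompression index applies:
S_c = C_r·H/(1+e₀)·log₁₀(σ'_f/σ'_0) = 0.054×4.3/2.28×log₁₀(97.479/31.679)
    = 0.10184 × 0.48814 = 0.04971 m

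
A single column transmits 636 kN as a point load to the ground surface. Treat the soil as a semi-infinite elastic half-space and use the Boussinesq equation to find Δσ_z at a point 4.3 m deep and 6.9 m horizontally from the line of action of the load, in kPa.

Boussinesq vertical stress below a point load on an elastic half-space:
Δσ_z = 3P/(2πz²) · [1 + (r/z)²]^(−5/2)
r/z = 6.9/4.3 = 1.6047; [1+(r/z)²]^(−5/2) = 0.041385.
Δσ_z = 3×636/(2π×4.3²) × 0.041385 = 16.423 × 0.041385 = 0.6797 kPa

Δσ_z ≈ 0.68 kPa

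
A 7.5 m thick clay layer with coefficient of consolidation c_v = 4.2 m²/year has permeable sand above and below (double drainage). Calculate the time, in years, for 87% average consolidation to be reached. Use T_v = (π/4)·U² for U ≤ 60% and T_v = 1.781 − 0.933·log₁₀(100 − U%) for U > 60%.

Drainage path length: H_d = H/2 = 3.75 m (double drainage).
U > 60%: T_v = 1.781 − 0.933·log₁₀(100 − 87) = 0.74169.
t = T_v·H_d²/c_v = 0.74169×3.75²/4.2 = 2.483 years.

t ≈ 2.48 years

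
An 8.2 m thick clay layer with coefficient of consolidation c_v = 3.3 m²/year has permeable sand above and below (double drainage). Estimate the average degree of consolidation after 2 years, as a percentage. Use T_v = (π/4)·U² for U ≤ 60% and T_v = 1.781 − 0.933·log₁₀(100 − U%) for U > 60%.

Drainage path length: H_d = H/2 = 4.1 m (double drainage).
T_v = c_v·t/H_d² = 3.3×2/4.1² = 0.39262.
T_v = 0.39262 corresponds to the U > 60% branch:
U = 1 − 10^((1.781 − T_v)/0.933)/100 = 0.6923

U ≈ 69.2 %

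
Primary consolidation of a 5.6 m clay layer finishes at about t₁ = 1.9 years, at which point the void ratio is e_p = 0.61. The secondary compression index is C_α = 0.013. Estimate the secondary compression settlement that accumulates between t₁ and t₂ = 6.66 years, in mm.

S_s ≈ 24.6 mm

Secondary compression: S_s = C_α·H/(1+e_p)·log₁₀(t₂/t₁)
S_s = 0.013×5.6/(1+0.61)×log₁₀(6.66/1.9)
    = 0.04522 × 0.5447 = 0.02463 m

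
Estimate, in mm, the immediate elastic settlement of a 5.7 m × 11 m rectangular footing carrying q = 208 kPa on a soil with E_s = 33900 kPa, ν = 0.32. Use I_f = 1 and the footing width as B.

S_e ≈ 31.4 mm

Immediate (elastic) settlement: S_e = q·B·(1−ν²)/E_s · I_f.
S_e = 208 × 5.7 × (1 − 0.32²) / 33900 × 1
    = 208 × 5.7 × 0.8976 / 33900 × 1
    = 0.03139 m = 31.39 mm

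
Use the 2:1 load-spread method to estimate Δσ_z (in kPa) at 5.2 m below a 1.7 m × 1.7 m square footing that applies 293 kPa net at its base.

Δσ_z ≈ 17.8 kPa

By the 2:1 method the load spreads at 1 horizontal : 2 vertical, so at depth z the loaded area has grown by z in each plan dimension:
Δσ = qBL/((B+z)(L+z)) = 293×1.7×1.7/((1.7+5.2)(1.7+5.2)) = 17.786 kPa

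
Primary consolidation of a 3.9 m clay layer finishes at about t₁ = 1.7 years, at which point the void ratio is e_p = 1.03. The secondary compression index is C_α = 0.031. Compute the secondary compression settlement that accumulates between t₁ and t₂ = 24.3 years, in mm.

Secondary compression: S_s = C_α·H/(1+e_p)·log₁₀(t₂/t₁)
S_s = 0.031×3.9/(1+1.03)×log₁₀(24.3/1.7)
    = 0.05956 × 1.155 = 0.0688 m

S_s ≈ 68.8 mm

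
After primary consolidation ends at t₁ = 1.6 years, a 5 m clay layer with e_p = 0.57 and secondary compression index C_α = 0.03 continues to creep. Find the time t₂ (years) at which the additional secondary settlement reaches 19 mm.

t₂ ≈ 2.53 years

S_s = C_α·H/(1+e_p)·log₁₀(t₂/t₁) ⇒ log₁₀(t₂/t₁) = S_s·(1+e_p)/(C_α·H).
log₁₀(t₂/t₁) = 0.019 × (1+0.57) / (0.03×5) = 0.1989
t₂ = t₁ × 10^0.1989 = 1.6 × 1.581 = 2.529 years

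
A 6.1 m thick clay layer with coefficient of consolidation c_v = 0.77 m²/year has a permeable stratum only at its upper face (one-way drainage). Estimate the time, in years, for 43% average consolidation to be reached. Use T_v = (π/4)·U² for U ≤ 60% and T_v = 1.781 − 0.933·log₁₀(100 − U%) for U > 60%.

t ≈ 7.02 years

Drainage path length: H_d = H = 6.1 m (single drainage).
U ≤ 60%: T_v = (π/4)·U² = (π/4)×0.43² = 0.14522.
t = T_v·H_d²/c_v = 0.14522×6.1²/0.77 = 7.018 years.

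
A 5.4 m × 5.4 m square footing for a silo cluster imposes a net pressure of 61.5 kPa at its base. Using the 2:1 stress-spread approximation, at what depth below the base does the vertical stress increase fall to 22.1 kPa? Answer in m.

2:1 spreading — at depth z the loaded area has grown by z in each plan dimension:
qB²/(B+z)² = Δσ_z ⇒ z = B(√(q/Δσ_z) − 1) = 5.4×(√(61.5/22.1) − 1) = 3.608 m

z ≈ 3.61 m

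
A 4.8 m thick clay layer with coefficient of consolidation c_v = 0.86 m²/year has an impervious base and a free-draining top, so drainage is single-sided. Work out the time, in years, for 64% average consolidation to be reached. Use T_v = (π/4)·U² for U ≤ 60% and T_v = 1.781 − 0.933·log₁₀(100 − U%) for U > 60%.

Drainage path length: H_d = H = 4.8 m (single drainage).
U > 60%: T_v = 1.781 − 0.933·log₁₀(100 − 64) = 0.32897.
t = T_v·H_d²/c_v = 0.32897×4.8²/0.86 = 8.813 years.

t ≈ 8.81 years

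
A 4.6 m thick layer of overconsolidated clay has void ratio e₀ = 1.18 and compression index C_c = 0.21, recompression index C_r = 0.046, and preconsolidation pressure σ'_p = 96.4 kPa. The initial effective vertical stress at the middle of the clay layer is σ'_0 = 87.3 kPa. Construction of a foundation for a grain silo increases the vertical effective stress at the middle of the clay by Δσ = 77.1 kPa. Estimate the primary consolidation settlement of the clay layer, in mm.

Final effective stress: σ'_f = 87.3 + 77.1 = 164.4 kPa.
σ'_f = 164.4 > σ'_p = 96.4 kPa, so the stress path crosses the preconsolidation pressure — recompression up to σ'_p, then virgin compression beyond:
S_c = H/(1+e₀)·[C_r·log₁₀(σ'_p/σ'_0) + C_c·log₁₀(σ'_f/σ'_p)]
    = 4.6/2.18 × [0.046×log₁₀(96.4/87.3) + 0.21×log₁₀(164.4/96.4)]
    = 2.1101 × [0.0019809 + 0.048683] = 0.1069 m

S_c ≈ 107 mm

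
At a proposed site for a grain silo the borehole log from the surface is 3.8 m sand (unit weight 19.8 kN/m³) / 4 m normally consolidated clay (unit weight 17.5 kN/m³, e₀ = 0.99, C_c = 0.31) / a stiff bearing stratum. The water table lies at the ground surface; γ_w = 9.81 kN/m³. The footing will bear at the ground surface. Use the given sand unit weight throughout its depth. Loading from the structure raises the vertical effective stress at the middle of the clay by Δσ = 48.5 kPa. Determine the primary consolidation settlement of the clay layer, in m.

Mid-depth of clay below the ground surface: z = 3.8 + 4/2 = 5.8 m.
Total vertical stress at mid-clay: σ_v = 19.8×3.8 + 17.5×2 = 110.24 kPa.
Pore pressure: u = 9.81×(5.8 − 0) = 56.898 kPa.
Initial effective stress: σ'_0 = σ_v − u = 110.24 − 56.898 = 53.342 kPa.
Final effective stress: σ'_f = σ'_0 + Δσ = 53.342 + 48.5 = 101.84 kPa.
Normally consolidated clay, so the full stress increment lies on the virgin compression line:
S_c = C_c·H/(1+e₀)·log₁₀(σ'_f/σ'_0) = 0.31×4/(1+0.99)×log₁₀(101.84/53.342)
    = 0.62312 × 0.28085 = 0.175 m

S_c ≈ 0.175 m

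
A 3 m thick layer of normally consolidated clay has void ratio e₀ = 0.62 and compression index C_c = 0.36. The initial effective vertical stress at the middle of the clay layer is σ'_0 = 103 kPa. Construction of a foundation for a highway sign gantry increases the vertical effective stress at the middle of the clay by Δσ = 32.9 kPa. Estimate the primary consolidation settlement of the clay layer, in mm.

S_c ≈ 80.3 mm

Final effective stress: σ'_f = σ'_0 + Δσ = 103 + 32.9 = 135.9 kPa.
Normally consolidated clay, so the full stress increment lies on the virgin compression line:
S_c = C_c·H/(1+e₀)·log₁₀(σ'_f/σ'_0) = 0.36×3/(1+0.62)×log₁₀(135.9/103)
    = 0.66667 × 0.12038 = 0.08025 m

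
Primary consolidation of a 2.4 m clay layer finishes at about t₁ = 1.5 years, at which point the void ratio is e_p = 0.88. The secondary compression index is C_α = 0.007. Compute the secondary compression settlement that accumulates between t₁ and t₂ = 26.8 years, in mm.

S_s ≈ 11.2 mm

Secondary compression: S_s = C_α·H/(1+e_p)·log₁₀(t₂/t₁)
S_s = 0.007×2.4/(1+0.88)×log₁₀(26.8/1.5)
    = 0.008936 × 1.252 = 0.01119 m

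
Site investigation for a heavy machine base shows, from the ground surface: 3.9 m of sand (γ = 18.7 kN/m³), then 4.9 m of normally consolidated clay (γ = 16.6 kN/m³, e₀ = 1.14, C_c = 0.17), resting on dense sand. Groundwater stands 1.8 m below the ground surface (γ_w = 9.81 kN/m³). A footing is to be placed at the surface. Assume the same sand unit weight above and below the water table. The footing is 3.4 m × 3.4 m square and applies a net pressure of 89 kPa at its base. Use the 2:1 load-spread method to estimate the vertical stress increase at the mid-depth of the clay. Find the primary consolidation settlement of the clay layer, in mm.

S_c ≈ 24.6 mm

Mid-depth of clay below the ground surface: z = 3.9 + 4.9/2 = 6.35 m.
Total vertical stress at mid-clay: σ_v = 18.7×3.9 + 16.6×2.45 = 113.6 kPa.
Pore pressure: u = 9.81×(6.35 − 1.8) = 44.636 kPa.
Initial effective stress: σ'_0 = σ_v − u = 113.6 − 44.636 = 68.964 kPa.
Stress increase at mid-clay by the 2:1 spreading method:
Δσ = qBL/((B+z)(L+z)) = 89×3.4×3.4/((3.4+6.35)(3.4+6.35)) = 10.823 kPa
Final effective stress: σ'_f = σ'_0 + Δσ = 68.964 + 10.823 = 79.787 kPa.
Normally consolidated clay, so the full stress increment lies on the virgin compression line:
S_c = C_c·H/(1+e₀)·log₁₀(σ'_f/σ'_0) = 0.17×4.9/(1+1.14)×log₁₀(79.787/68.964)
    = 0.38925 × 0.06331 = 0.02464 m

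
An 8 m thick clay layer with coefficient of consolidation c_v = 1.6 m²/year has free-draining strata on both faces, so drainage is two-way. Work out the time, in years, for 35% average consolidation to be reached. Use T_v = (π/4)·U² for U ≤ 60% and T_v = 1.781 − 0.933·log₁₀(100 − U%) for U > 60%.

t ≈ 0.962 years

Drainage path length: H_d = H/2 = 4 m (double drainage).
U ≤ 60%: T_v = (π/4)·U² = (π/4)×0.35² = 0.096211.
t = T_v·H_d²/c_v = 0.096211×4²/1.6 = 0.9621 years.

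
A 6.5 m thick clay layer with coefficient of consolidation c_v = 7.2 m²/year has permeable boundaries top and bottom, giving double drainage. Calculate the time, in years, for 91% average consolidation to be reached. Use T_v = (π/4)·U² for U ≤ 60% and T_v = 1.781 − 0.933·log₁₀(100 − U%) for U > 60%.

t ≈ 1.31 years

Drainage path length: H_d = H/2 = 3.25 m (double drainage).
U > 60%: T_v = 1.781 − 0.933·log₁₀(100 − 91) = 0.89069.
t = T_v·H_d²/c_v = 0.89069×3.25²/7.2 = 1.307 years.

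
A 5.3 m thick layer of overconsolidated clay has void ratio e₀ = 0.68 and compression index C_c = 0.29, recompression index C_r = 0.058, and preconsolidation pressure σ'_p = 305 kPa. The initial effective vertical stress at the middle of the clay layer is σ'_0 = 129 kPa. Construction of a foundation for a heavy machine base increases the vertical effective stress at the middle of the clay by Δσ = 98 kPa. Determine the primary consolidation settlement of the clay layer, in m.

Final effective stress: σ'_f = 129 + 98 = 227 kPa.
σ'_f = 227 ≤ σ'_p = 305 kPa, so the clay remains overconsolidated and only the recompression index applies:
S_c = C_r·H/(1+e₀)·log₁₀(σ'_f/σ'_0) = 0.058×5.3/1.68×log₁₀(227/129)
    = 0.18298 × 0.24544 = 0.04491 m

S_c ≈ 0.0449 m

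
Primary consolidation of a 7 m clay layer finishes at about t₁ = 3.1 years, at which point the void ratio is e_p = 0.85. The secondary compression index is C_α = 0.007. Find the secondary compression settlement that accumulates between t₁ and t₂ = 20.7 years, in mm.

Secondary compression: S_s = C_α·H/(1+e_p)·log₁₀(t₂/t₁)
S_s = 0.007×7/(1+0.85)×log₁₀(20.7/3.1)
    = 0.02649 × 0.8246 = 0.02184 m

S_s ≈ 21.8 mm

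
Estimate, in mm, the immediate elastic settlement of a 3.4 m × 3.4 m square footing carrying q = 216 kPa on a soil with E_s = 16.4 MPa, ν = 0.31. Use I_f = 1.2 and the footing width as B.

Immediate (elastic) settlement: S_e = q·B·(1−ν²)/E_s · I_f.
E_s = 16.4 MPa = 16400 kPa.
S_e = 216 × 3.4 × (1 − 0.31²) / 16400 × 1.2
    = 216 × 3.4 × 0.9039 / 16400 × 1.2
    = 0.04857 m = 48.57 mm

S_e ≈ 48.6 mm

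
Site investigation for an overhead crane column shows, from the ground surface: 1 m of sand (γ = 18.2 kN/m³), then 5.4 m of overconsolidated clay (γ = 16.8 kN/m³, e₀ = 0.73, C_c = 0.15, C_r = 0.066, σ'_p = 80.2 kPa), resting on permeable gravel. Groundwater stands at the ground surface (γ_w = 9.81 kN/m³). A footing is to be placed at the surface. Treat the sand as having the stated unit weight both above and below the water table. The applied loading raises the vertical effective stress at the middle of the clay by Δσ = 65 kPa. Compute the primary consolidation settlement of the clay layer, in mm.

S_c ≈ 125 mm

Mid-depth of clay below the ground surface: z = 1 + 5.4/2 = 3.7 m.
Total vertical stress at mid-clay: σ_v = 18.2×1 + 16.8×2.7 = 63.56 kPa.
Pore pressure: u = 9.81×(3.7 − 0) = 36.297 kPa.
Initial effective stress: σ'_0 = σ_v − u = 63.56 − 36.297 = 27.263 kPa.
Final effective stress: σ'_f = 27.263 + 65 = 92.263 kPa.
σ'_f = 92.263 > σ'_p = 80.2 kPa, so the stress path crosses the preconsolidation pressure — recompression up to σ'_p, then virgin compression beyond:
S_c = H/(1+e₀)·[C_r·log₁₀(σ'_p/σ'_0) + C_c·log₁₀(σ'_f/σ'_p)]
    = 5.4/1.73 × [0.066×log₁₀(80.2/27.263) + 0.15×log₁₀(92.263/80.2)]
    = 3.1214 × [0.030928 + 0.009128] = 0.125 m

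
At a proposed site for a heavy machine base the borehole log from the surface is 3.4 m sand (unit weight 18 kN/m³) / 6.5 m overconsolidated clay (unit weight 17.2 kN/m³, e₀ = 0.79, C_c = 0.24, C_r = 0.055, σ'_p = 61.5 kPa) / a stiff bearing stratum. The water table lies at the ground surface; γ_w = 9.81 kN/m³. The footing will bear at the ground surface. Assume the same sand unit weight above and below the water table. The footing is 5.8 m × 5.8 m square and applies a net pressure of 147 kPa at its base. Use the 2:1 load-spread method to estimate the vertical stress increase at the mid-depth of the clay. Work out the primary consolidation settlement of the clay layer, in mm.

Mid-depth of clay below the ground surface: z = 3.4 + 6.5/2 = 6.65 m.
Total vertical stress at mid-clay: σ_v = 18×3.4 + 17.2×3.25 = 117.1 kPa.
Pore pressure: u = 9.81×(6.65 − 0) = 65.237 kPa.
Initial effective stress: σ'_0 = σ_v − u = 117.1 − 65.237 = 51.863 kPa.
Stress increase at mid-clay by the 2:1 spreading method:
Δσ = qBL/((B+z)(L+z)) = 147×5.8×5.8/((5.8+6.65)(5.8+6.65)) = 31.903 kPa
Final effective stress: σ'_f = 51.863 + 31.903 = 83.766 kPa.
σ'_f = 83.766 > σ'_p = 61.5 kPa, so the stress path crosses the preconsolidation pressure — recompression up to σ'_p, then virgin compression beyond:
S_c = H/(1+e₀)·[C_r·log₁₀(σ'_p/σ'_0) + C_c·log₁₀(σ'_f/σ'_p)]
    = 6.5/1.79 × [0.055×log₁₀(61.5/51.863) + 0.24×log₁₀(83.766/61.5)]
    = 3.6313 × [0.004071 + 0.032206] = 0.1317 m

S_c ≈ 132 mm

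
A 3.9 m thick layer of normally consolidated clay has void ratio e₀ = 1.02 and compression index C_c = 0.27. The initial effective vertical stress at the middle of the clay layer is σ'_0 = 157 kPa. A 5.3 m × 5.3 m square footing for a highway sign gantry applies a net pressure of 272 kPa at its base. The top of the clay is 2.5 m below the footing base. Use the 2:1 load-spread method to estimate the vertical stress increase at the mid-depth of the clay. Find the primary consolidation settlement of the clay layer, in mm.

Mid-depth of clay below the footing base: z = 2.5 + 3.9/2 = 4.45 m.
Stress increase at mid-clay by the 2:1 spreading method:
Δσ = qBL/((B+z)(L+z)) = 272×5.3×5.3/((5.3+4.45)(5.3+4.45)) = 80.373 kPa
Final effective stress: σ'_f = σ'_0 + Δσ = 157 + 80.373 = 237.37 kPa.
Normally consolidated clay, so the full stress increment lies on the virgin compression line:
S_c = C_c·H/(1+e₀)·log₁₀(σ'_f/σ'_0) = 0.27×3.9/(1+1.02)×log₁₀(237.37/157)
    = 0.52129 × 0.17953 = 0.09359 m

S_c ≈ 93.6 mm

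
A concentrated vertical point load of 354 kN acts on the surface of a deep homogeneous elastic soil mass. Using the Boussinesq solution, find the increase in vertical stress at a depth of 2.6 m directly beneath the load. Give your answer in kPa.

Boussinesq vertical stress below a point load on an elastic half-space:
Δσ_z = 3P/(2πz²) · [1 + (r/z)²]^(−5/2)
r/z = 0/2.6 = 0; [1+(r/z)²]^(−5/2) = 1.
Δσ_z = 3×354/(2π×2.6²) × 1 = 25.003 × 1 = 25 kPa

Δσ_z ≈ 25 kPa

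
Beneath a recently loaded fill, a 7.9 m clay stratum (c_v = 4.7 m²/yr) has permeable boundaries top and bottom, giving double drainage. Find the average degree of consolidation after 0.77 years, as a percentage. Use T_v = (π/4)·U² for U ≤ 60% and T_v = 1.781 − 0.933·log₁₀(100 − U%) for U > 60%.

Drainage path length: H_d = H/2 = 3.95 m (double drainage).
T_v = c_v·t/H_d² = 4.7×0.77/3.95² = 0.23195.
T_v = 0.23195 corresponds to the U ≤ 60% branch:
U = √(4T_v/π) = 0.5434

U ≈ 54.3 %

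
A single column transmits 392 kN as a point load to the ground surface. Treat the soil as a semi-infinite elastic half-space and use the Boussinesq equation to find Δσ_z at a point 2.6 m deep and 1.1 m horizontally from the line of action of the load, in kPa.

Boussinesq vertical stress below a point load on an elastic half-space:
Δσ_z = 3P/(2πz²) · [1 + (r/z)²]^(−5/2)
r/z = 1.1/2.6 = 0.42308; [1+(r/z)²]^(−5/2) = 0.66255.
Δσ_z = 3×392/(2π×2.6²) × 0.66255 = 27.687 × 0.66255 = 18.34 kPa

Δσ_z ≈ 18.3 kPa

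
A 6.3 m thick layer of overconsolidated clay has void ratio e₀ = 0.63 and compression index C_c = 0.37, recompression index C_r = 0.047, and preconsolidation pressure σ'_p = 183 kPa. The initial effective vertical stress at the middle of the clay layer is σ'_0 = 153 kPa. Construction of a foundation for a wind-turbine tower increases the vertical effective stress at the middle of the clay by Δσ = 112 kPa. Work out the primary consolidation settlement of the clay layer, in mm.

S_c ≈ 244 mm

Final effective stress: σ'_f = 153 + 112 = 265 kPa.
σ'_f = 265 > σ'_p = 183 kPa, so the stress path crosses the preconsolidation pressure — recompression up to σ'_p, then virgin compression beyond:
S_c = H/(1+e₀)·[C_r·log₁₀(σ'_p/σ'_0) + C_c·log₁₀(σ'_f/σ'_p)]
    = 6.3/1.63 × [0.047×log₁₀(183/153) + 0.37×log₁₀(265/183)]
    = 3.865 × [0.0036547 + 0.059494] = 0.2441 m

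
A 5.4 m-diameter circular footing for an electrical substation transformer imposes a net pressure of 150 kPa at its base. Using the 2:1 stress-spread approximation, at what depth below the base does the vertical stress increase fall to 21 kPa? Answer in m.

2:1 spreading — at depth z the loaded area has grown by z in each plan dimension:
qD²/(D+z)² = Δσ_z ⇒ z = D(√(q/Δσ_z) − 1) = 5.4×(√(150/21) − 1) = 9.032 m

z ≈ 9.03 m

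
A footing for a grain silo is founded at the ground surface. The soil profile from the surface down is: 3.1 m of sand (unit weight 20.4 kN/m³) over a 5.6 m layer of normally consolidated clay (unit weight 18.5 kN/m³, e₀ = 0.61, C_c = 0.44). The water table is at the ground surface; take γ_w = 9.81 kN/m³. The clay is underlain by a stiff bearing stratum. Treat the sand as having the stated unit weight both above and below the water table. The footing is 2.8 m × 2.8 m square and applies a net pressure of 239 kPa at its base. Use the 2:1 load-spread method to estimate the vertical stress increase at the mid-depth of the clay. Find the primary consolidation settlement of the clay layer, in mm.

S_c ≈ 239 mm

Mid-depth of clay below the ground surface: z = 3.1 + 5.6/2 = 5.9 m.
Total vertical stress at mid-clay: σ_v = 20.4×3.1 + 18.5×2.8 = 115.04 kPa.
Pore pressure: u = 9.81×(5.9 − 0) = 57.879 kPa.
Initial effective stress: σ'_0 = σ_v − u = 115.04 − 57.879 = 57.161 kPa.
Stress increase at mid-clay by the 2:1 spreading method:
Δσ = qBL/((B+z)(L+z)) = 239×2.8×2.8/((2.8+5.9)(2.8+5.9)) = 24.756 kPa
Final effective stress: σ'_f = σ'_0 + Δσ = 57.161 + 24.756 = 81.917 kPa.
Normally consolidated clay, so the full stress increment lies on the virgin compression line:
S_c = C_c·H/(1+e₀)·log₁₀(σ'_f/σ'_0) = 0.44×5.6/(1+0.61)×log₁₀(81.917/57.161)
    = 1.5304 × 0.15627 = 0.2392 m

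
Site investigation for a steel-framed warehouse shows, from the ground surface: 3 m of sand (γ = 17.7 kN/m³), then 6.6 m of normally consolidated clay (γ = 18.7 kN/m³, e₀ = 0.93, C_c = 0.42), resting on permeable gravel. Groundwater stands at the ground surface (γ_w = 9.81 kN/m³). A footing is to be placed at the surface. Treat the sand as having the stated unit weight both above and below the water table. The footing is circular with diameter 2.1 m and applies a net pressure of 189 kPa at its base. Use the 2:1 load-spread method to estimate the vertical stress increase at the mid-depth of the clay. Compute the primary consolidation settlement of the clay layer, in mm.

S_c ≈ 125 mm

Mid-depth of clay below the ground surface: z = 3 + 6.6/2 = 6.3 m.
Total vertical stress at mid-clay: σ_v = 17.7×3 + 18.7×3.3 = 114.81 kPa.
Pore pressure: u = 9.81×(6.3 − 0) = 61.803 kPa.
Initial effective stress: σ'_0 = σ_v − u = 114.81 − 61.803 = 53.007 kPa.
Stress increase at mid-clay by the 2:1 spreading method:
Δσ ≈ qD²/(D+z)² = 189×2.1²/(2.1+6.3)² = 11.812 kPa
Final effective stress: σ'_f = σ'_0 + Δσ = 53.007 + 11.812 = 64.819 kPa.
Normally consolidated clay, so the full stress increment lies on the virgin compression line:
S_c = C_c·H/(1+e₀)·log₁₀(σ'_f/σ'_0) = 0.42×6.6/(1+0.93)×log₁₀(64.819/53.007)
    = 1.4363 × 0.087369 = 0.1255 m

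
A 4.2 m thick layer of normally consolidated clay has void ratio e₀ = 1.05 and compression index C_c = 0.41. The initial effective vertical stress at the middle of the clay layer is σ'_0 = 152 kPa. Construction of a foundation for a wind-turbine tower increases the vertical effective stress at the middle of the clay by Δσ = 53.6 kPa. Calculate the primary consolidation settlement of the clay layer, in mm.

Final effective stress: σ'_f = σ'_0 + Δσ = 152 + 53.6 = 205.6 kPa.
Normally consolidated clay, so the full stress increment lies on the virgin compression line:
S_c = C_c·H/(1+e₀)·log₁₀(σ'_f/σ'_0) = 0.41×4.2/(1+1.05)×log₁₀(205.6/152)
    = 0.84 × 0.13118 = 0.1102 m

S_c ≈ 110 mm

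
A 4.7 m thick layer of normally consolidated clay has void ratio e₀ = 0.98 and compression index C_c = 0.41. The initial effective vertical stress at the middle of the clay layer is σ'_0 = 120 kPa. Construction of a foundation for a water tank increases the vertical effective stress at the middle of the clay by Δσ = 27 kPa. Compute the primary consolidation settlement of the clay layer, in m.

S_c ≈ 0.0858 m

Final effective stress: σ'_f = σ'_0 + Δσ = 120 + 27 = 147 kPa.
Normally consolidated clay, so the full stress increment lies on the virgin compression line:
S_c = C_c·H/(1+e₀)·log₁₀(σ'_f/σ'_0) = 0.41×4.7/(1+0.98)×log₁₀(147/120)
    = 0.97323 × 0.088136 = 0.08578 m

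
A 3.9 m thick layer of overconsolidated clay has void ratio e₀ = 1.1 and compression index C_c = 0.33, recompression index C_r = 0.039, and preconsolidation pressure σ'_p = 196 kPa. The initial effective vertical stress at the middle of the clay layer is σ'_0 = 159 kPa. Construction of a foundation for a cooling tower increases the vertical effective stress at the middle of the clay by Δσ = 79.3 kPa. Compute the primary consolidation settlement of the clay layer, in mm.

S_c ≈ 58.6 mm

Final effective stress: σ'_f = 159 + 79.3 = 238.3 kPa.
σ'_f = 238.3 > σ'_p = 196 kPa, so the stress path crosses the preconsolidation pressure — recompression up to σ'_p, then virgin compression beyond:
S_c = H/(1+e₀)·[C_r·log₁₀(σ'_p/σ'_0) + C_c·log₁₀(σ'_f/σ'_p)]
    = 3.9/2.1 × [0.039×log₁₀(196/159) + 0.33×log₁₀(238.3/196)]
    = 1.8571 × [0.0035435 + 0.028006] = 0.05859 m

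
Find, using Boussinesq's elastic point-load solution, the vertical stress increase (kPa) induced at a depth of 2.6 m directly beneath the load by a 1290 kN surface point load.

Boussinesq vertical stress below a point load on an elastic half-space:
Δσ_z = 3P/(2πz²) · [1 + (r/z)²]^(−5/2)
r/z = 0/2.6 = 0; [1+(r/z)²]^(−5/2) = 1.
Δσ_z = 3×1290/(2π×2.6²) × 1 = 91.114 × 1 = 91.11 kPa

Δσ_z ≈ 91.1 kPa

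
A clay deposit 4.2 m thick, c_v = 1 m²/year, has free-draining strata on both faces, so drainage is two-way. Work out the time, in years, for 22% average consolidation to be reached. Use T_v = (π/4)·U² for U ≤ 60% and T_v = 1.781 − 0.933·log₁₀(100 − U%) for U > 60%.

Drainage path length: H_d = H/2 = 2.1 m (double drainage).
U ≤ 60%: T_v = (π/4)·U² = (π/4)×0.22² = 0.038013.
t = T_v·H_d²/c_v = 0.038013×2.1²/1 = 0.1676 years.

t ≈ 0.168 years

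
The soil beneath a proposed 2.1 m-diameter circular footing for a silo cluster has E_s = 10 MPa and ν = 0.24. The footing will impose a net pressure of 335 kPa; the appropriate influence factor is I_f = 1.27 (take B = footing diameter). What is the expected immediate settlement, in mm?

S_e ≈ 84.2 mm

Immediate (elastic) settlement: S_e = q·B·(1−ν²)/E_s · I_f.
E_s = 10 MPa = 10000 kPa.
S_e = 335 × 2.1 × (1 − 0.24²) / 10000 × 1.27
    = 335 × 2.1 × 0.9424 / 10000 × 1.27
    = 0.0842 m = 84.2 mm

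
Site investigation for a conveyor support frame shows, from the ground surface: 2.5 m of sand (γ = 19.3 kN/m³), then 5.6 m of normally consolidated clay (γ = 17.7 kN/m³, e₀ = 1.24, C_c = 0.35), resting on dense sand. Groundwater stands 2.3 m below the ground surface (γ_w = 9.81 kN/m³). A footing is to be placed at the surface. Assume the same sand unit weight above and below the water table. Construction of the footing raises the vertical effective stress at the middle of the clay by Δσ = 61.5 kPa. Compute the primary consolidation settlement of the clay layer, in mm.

Mid-depth of clay below the ground surface: z = 2.5 + 5.6/2 = 5.3 m.
Total vertical stress at mid-clay: σ_v = 19.3×2.5 + 17.7×2.8 = 97.81 kPa.
Pore pressure: u = 9.81×(5.3 − 2.3) = 29.43 kPa.
Initial effective stress: σ'_0 = σ_v − u = 97.81 − 29.43 = 68.38 kPa.
Final effective stress: σ'_f = σ'_0 + Δσ = 68.38 + 61.5 = 129.88 kPa.
Normally consolidated clay, so the full stress increment lies on the virgin compression line:
S_c = C_c·H/(1+e₀)·log₁₀(σ'_f/σ'_0) = 0.35×5.6/(1+1.24)×log₁₀(129.88/68.38)
    = 0.875 × 0.27861 = 0.2438 m

S_c ≈ 244 mm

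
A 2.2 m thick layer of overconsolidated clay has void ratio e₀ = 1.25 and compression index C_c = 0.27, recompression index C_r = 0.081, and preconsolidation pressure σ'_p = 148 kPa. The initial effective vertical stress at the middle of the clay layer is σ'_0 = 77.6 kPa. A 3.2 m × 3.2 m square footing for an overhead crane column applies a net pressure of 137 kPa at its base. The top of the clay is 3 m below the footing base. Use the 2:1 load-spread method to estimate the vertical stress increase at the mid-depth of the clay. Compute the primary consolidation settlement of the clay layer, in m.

S_c ≈ 0.01 m

Mid-depth of clay below the footing base: z = 3 + 2.2/2 = 4.1 m.
Stress increase at mid-clay by the 2:1 spreading method:
Δσ = qBL/((B+z)(L+z)) = 137×3.2×3.2/((3.2+4.1)(3.2+4.1)) = 26.325 kPa
Final effective stress: σ'_f = 77.6 + 26.325 = 103.92 kPa.
σ'_f = 103.92 ≤ σ'_p = 148 kPa, so the clay remains overconsolidated and only the recompression index applies:
S_c = C_r·H/(1+e₀)·log₁₀(σ'_f/σ'_0) = 0.081×2.2/2.25×log₁₀(103.92/77.6)
    = 0.0792 × 0.12684 = 0.01005 m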